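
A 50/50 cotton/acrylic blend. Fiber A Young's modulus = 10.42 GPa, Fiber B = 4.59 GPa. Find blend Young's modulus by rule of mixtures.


Formula: Blend property = (fraction_A * property_A) + (fraction_B * property_B)
Step 1: Contribution A = 50/100 * 10.42 GPa = 5.21 GPa
Step 2: Contribution B = 50/100 * 4.59 GPa = 2.295 GPa
Step 3: Blend Young's modulus = 5.21 + 2.295 = 7.505 GPa

7.505 GPa


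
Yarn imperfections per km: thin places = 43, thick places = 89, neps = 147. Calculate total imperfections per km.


Formula: Total = thin places + thick places + neps
Total = 43 + 89 + 147
Total = 279 imperfections/km

279 imperfections/km


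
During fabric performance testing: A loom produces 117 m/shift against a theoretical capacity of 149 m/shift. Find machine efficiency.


Formula: Efficiency% = (Actual output / Theoretical output) * 100
Efficiency% = (117 / 149) * 100
Efficiency% = 0.785235 * 100 = 78.5235% ≈ 78.5%

78.5%


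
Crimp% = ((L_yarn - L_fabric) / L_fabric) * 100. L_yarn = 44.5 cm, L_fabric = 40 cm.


Formula: Crimp% = ((L_yarn - L_fabric) / L_fabric) * 100
Step 1: Extension = 44.5 - 40 = 4.5 cm
Step 2: Crimp% = (4.5 / 40) * 100
Step 3: Crimp% = 0.1125 * 100 = 11.25% ≈ 11.3%

11.3%


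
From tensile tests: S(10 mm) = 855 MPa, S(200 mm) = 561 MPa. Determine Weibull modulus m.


Formula: m = ln(L1/L2) / ln(S2/S1)
Step 1: ln(L1/L2) = ln(10/200) = -2.99573
Step 2: S2/S1 = 561/855 = 0.65614
Step 3: ln(S2/S1) = ln(0.65614) = -0.42138
Step 4: m = -2.99573 / -0.42138 = 7.11

7.11 (Weibull m)


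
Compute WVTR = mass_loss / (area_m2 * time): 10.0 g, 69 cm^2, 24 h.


Formula: WVTR = mass_loss / (area * time)
Step 1: Convert area: 69 cm^2 = 0.0069 m^2
Step 2: WVTR = 10.0 g / (0.0069 m^2 * 24 h)
Step 3: WVTR = 10.0 / 0.1656 = 60.4 g/m^2/h

60.4 g/m^2/h


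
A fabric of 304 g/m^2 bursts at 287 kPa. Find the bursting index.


Formula: Bursting Index = Bursting Strength / Fabric GSM
BI = 287 kPa / 304 g/m^2
BI = 0.944 kPa/(g/m^2)

0.944 kPa/(g/m^2)


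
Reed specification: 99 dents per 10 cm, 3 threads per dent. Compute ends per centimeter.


Formula: EPC = (dents per 10 cm * ends per dent) / 10
Step 1: Total ends per 10 cm = 99 * 3 = 297
Step 2: EPC = 297 / 10 = 29.7 ends/cm

29.7 ends/cm


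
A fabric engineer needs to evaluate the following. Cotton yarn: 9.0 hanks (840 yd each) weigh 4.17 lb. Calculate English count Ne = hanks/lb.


Formula: Ne = hanks / mass_lb
Substituting: Ne = 9.0 / 4.17
Ne = 2.2

2.2 Ne


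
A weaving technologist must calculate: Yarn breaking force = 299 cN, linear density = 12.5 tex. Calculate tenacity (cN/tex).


Formula: Tenacity = Breaking force / Linear density
Tenacity = 299 cN / 12.5 tex
Tenacity = 23.92 cN/tex

23.92 cN/tex


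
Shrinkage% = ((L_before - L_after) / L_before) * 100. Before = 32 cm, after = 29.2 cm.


Formula: Shrinkage% = ((L_before - L_after) / L_before) * 100
Step 1: Shrinkage = 32 - 29.2 = 2.8 cm
Step 2: Shrinkage% = (2.8 / 32) * 100
Step 3: Shrinkage% = 0.0875 * 100 = 8.75% ≈ 8.8%

8.8%


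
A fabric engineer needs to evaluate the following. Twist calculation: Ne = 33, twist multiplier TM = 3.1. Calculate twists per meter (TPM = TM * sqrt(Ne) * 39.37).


Formula: TPM = TM * sqrt(Ne) * 39.37
Step 1: sqrt(Ne) = sqrt(33) = 5.7446
Step 2: TM * sqrt(Ne) = 3.1 * 5.7446 = 17.8083
Step 3: TPM = 17.8083 * 39.37 = 701 twists/m

701 twists/m


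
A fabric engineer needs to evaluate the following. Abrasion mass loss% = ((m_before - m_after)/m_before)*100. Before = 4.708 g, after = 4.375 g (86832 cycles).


Formula: Mass loss% = ((m_before - m_after) / m_before) * 100
Step 1: Mass loss = 4.708 - 4.375 = 0.333 g
Step 2: Ratio = 0.333 / 4.708 = 0.0707307
Step 3: Mass loss% = 0.0707307 * 100 = 7.07307% ≈ 7.07%

7.07%


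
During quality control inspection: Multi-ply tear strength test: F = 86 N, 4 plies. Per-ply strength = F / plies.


Formula: Per-ply strength = Total force / Number of plies
Per-ply = 86 N / 4
Per-ply = 21.5 N

21.5 N


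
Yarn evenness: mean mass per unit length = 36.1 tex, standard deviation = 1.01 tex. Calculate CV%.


Formula: CV% = (standard deviation / mean) * 100
Step 1: Ratio = 1.01 / 36.1 = 0.027978
Step 2: CV% = 0.027978 * 100 = 2.7978% ≈ 2.8%

2.8%


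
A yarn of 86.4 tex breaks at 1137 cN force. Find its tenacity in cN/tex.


Formula: Tenacity = Breaking force / Linear density
Tenacity = 1137 cN / 86.4 tex
Tenacity = 13.16 cN/tex

13.16 cN/tex


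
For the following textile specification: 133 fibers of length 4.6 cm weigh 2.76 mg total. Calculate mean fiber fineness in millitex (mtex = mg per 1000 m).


Formula: fineness (mtex) = mass (mg) / total length (km) = (mass_mg / total_length_m) * 1000
Step 1: Convert fiber length: 4.6 cm = 0.046 m
Step 2: Total fiber length = 133 * 0.046 = 6.118 m
Step 3: Linear density = 2.76 mg / 6.118 m = 0.4511 mg/m
Step 4: fineness = 0.4511 * 1000 = 451.1 mtex

451.1 mtex


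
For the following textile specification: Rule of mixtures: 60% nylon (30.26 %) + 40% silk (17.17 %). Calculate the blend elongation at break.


Formula: Blend property = (fraction_A * property_A) + (fraction_B * property_B)
Step 1: Contribution A = 60/100 * 30.26 % = 18.156 %
Step 2: Contribution B = 40/100 * 17.17 % = 6.868 %
Step 3: Blend elongation at break = 18.156 + 6.868 = 25.024 %

25.024 %


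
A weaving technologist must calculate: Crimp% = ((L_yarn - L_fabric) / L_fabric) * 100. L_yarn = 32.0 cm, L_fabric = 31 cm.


Formula: Crimp% = ((L_yarn - L_fabric) / L_fabric) * 100
Step 1: Extension = 32.0 - 31 = 1.0 cm
Step 2: Crimp% = (1.0 / 31) * 100
Step 3: Crimp% = 0.032258 * 100 = 3.2258% ≈ 3.2%

3.2%


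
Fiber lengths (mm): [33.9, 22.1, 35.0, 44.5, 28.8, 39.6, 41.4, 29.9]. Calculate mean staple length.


Formula: Mean = sum of lengths / count
Sum = 33.9 + 22.1 + 35.0 + 44.5 + 28.8 + 39.6 + 41.4 + 29.9
Sum = 275.2 mm
Mean = 275.2 / 8 = 34.40 mm

34.40 mm


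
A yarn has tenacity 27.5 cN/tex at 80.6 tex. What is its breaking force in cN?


Formula: Breaking force = Tenacity * Linear density
F = 27.5 cN/tex * 80.6 tex
F = 2216.50 cN

2216.50 cN


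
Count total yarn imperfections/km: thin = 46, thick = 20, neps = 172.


Formula: Total = thin places + thick places + neps
Total = 46 + 20 + 172
Total = 238 imperfections/km

238 imperfections/km


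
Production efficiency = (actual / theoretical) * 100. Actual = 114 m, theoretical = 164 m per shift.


Formula: Efficiency% = (Actual output / Theoretical output) * 100
Efficiency% = (114 / 164) * 100
Efficiency% = 0.695122 * 100 = 69.5122% ≈ 69.5%

69.5%


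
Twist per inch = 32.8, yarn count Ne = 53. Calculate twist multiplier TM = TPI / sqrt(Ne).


Formula: TM = TPI / sqrt(Ne)
Step 1: sqrt(Ne) = sqrt(53) = 7.2801
Step 2: TM = 32.8 / 7.2801 = 4.51

4.51 TM


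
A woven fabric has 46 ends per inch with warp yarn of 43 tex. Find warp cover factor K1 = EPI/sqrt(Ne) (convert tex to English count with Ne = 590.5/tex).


Formula: K1 = EPI / sqrt(Ne), with Ne = 590.5 / tex_warp
Step 1: Ne = 590.5 / 43 = 13.733
Step 2: sqrt(Ne) = sqrt(13.733) = 3.7058
Step 3: K1 = 46 / 3.7058 = 12.4

12.4


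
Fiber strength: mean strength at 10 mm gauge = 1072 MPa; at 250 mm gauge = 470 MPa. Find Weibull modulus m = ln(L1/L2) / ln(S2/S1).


Formula: m = ln(L1/L2) / ln(S2/S1)
Step 1: ln(L1/L2) = ln(10/250) = -3.21888
Step 2: S2/S1 = 470/1072 = 0.43843
Step 3: ln(S2/S1) = ln(0.43843) = -0.82456
Step 4: m = -3.21888 / -0.82456 = 3.90

3.90 (Weibull m)


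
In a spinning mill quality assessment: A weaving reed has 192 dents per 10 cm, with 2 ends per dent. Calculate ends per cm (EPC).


Formula: EPC = (dents per 10 cm * ends per dent) / 10
Step 1: Total ends per 10 cm = 192 * 2 = 384
Step 2: EPC = 384 / 10 = 38.4 ends/cm

38.4 ends/cm


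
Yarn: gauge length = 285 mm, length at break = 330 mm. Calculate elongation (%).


Formula: Elongation (%) = ((L_break - L0) / L0) * 100
Step 1: Extension = 330 - 285 = 45 mm
Step 2: Elongation = (45 / 285) * 100
Step 3: Elongation = 0.157895 * 100 = 15.7895% ≈ 15.8%

15.8%


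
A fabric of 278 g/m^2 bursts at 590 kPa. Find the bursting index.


Formula: Bursting Index = Bursting Strength / Fabric GSM
BI = 590 kPa / 278 g/m^2
BI = 2.122 kPa/(g/m^2)

2.122 kPa/(g/m^2)


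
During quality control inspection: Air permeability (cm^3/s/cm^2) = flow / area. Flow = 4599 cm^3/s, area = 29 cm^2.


Formula: Air Permeability = Airflow / Test Area
AP = 4599 cm^3/s / 29 cm^2
AP = 158.6 cm^3/s/cm^2

158.6 cm^3/s/cm^2


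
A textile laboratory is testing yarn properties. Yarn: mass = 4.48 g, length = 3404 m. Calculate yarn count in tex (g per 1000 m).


Formula: Tex = (mass_g / length_m) * 1000
Substituting: Tex = (4.48 / 3404) * 1000
Intermediate: 4.48 / 3404 = 0.0013161 g/m
Tex = 0.0013161 * 1000 = 1.32 tex

1.32 tex


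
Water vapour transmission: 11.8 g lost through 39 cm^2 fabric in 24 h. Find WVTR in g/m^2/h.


Formula: WVTR = mass_loss / (area * time)
Step 1: Convert area: 39 cm^2 = 0.0039 m^2
Step 2: WVTR = 11.8 g / (0.0039 m^2 * 24 h)
Step 3: WVTR = 11.8 / 0.0936 = 126.1 g/m^2/h

126.1 g/m^2/h


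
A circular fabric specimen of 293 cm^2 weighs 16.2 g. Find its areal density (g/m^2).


Formula: GSM = mass_g / area_m2
Step 1: Convert area: 293 cm^2 = 293 / 10000 = 0.0293 m^2
Step 2: GSM = 16.2 g / 0.0293 m^2 = 552.9 g/m^2

552.9 g/m^2


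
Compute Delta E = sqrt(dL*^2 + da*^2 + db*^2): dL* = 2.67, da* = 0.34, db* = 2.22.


Formula: Delta E = sqrt(dL*^2 + da*^2 + db*^2)
Step 1: dL*^2 = 2.67^2 = 7.1289
Step 2: da*^2 = 0.34^2 = 0.1156
Step 3: db*^2 = 2.22^2 = 4.9284
Step 4: Sum = 7.1289 + 0.1156 + 4.9284 = 12.1729
Step 5: Delta E = sqrt(12.1729) = 3.49

3.49 Delta E


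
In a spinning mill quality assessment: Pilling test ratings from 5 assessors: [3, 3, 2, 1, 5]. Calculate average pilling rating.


Formula: Mean = sum / count
Sum = 3 + 3 + 2 + 1 + 5 = 14
Mean = 14 / 5 = 2.8

2.8


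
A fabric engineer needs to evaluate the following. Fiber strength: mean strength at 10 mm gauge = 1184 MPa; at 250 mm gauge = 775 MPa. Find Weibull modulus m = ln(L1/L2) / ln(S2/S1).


Formula: m = ln(L1/L2) / ln(S2/S1)
Step 1: ln(L1/L2) = ln(10/250) = -3.21888
Step 2: S2/S1 = 775/1184 = 0.65456
Step 3: ln(S2/S1) = ln(0.65456) = -0.42379
Step 4: m = -3.21888 / -0.42379 = 7.60

7.60 (Weibull m)


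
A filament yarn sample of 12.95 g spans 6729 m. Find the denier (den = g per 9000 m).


Formula: den = (mass_g / length_m) * 9000
Substituting: den = (12.95 / 6729) * 9000
Intermediate: 12.95 / 6729 = 0.00192451 g/m
den = 0.00192451 * 9000 = 17.3 denier

17.3 denier


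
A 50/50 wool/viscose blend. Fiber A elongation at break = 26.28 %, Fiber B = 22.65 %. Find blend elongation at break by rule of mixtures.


Formula: Blend property = (fraction_A * property_A) + (fraction_B * property_B)
Step 1: Contribution A = 50/100 * 26.28 % = 13.14 %
Step 2: Contribution B = 50/100 * 22.65 % = 11.325 %
Step 3: Blend elongation at break = 13.14 + 11.325 = 24.465 %

24.465 %


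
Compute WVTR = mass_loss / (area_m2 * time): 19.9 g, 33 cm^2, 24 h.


Formula: WVTR = mass_loss / (area * time)
Step 1: Convert area: 33 cm^2 = 0.0033 m^2
Step 2: WVTR = 19.9 g / (0.0033 m^2 * 24 h)
Step 3: WVTR = 19.9 / 0.0792 = 251.3 g/m^2/h

251.3 g/m^2/h


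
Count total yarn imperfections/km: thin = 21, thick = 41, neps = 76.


Formula: Total = thin places + thick places + neps
Total = 21 + 41 + 76
Total = 138 imperfections/km

138 imperfections/km


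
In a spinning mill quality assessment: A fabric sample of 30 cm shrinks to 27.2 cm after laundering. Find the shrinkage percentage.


Formula: Shrinkage% = ((L_before - L_after) / L_before) * 100
Step 1: Shrinkage = 30 - 27.2 = 2.8 cm
Step 2: Shrinkage% = (2.8 / 30) * 100
Step 3: Shrinkage% = 0.093333 * 100 = 9.3333% ≈ 9.3%

9.3%


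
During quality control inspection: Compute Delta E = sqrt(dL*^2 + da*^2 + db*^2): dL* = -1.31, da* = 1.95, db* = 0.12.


Formula: Delta E = sqrt(dL*^2 + da*^2 + db*^2)
Step 1: dL*^2 = (-1.31)^2 = 1.7161
Step 2: da*^2 = 1.95^2 = 3.8025
Step 3: db*^2 = 0.12^2 = 0.0144
Step 4: Sum = 1.7161 + 3.8025 + 0.0144 = 5.533
Step 5: Delta E = sqrt(5.533) = 2.35

2.35 Delta E


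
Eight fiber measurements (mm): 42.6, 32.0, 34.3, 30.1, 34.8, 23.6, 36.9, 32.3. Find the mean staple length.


Formula: Mean = sum of lengths / count
Sum = 42.6 + 32.0 + 34.3 + 30.1 + 34.8 + 23.6 + 36.9 + 32.3
Sum = 266.6 mm
Mean = 266.6 / 8 = 33.33 mm

33.33 mm


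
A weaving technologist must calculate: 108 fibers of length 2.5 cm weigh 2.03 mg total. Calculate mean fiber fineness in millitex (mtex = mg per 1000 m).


Formula: fineness (mtex) = mass (mg) / total length (km) = (mass_mg / total_length_m) * 1000
Step 1: Convert fiber length: 2.5 cm = 0.025 m
Step 2: Total fiber length = 108 * 0.025 = 2.7 m
Step 3: Linear density = 2.03 mg / 2.7 m = 0.7519 mg/m
Step 4: fineness = 0.7519 * 1000 = 751.9 mtex

751.9 mtex


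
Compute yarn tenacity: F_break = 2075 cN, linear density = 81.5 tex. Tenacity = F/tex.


Formula: Tenacity = Breaking force / Linear density
Tenacity = 2075 cN / 81.5 tex
Tenacity = 25.46 cN/tex

25.46 cN/tex


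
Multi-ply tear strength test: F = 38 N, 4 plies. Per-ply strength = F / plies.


Formula: Per-ply strength = Total force / Number of plies
Per-ply = 38 N / 4
Per-ply = 9.5 N

9.5 N


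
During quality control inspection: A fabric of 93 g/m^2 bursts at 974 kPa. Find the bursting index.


Formula: Bursting Index = Bursting Strength / Fabric GSM
BI = 974 kPa / 93 g/m^2
BI = 10.473 kPa/(g/m^2)

10.473 kPa/(g/m^2)


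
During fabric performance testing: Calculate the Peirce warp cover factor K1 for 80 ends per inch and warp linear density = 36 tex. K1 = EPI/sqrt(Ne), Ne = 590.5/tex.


Formula: K1 = EPI / sqrt(Ne), with Ne = 590.5 / tex_warp
Step 1: Ne = 590.5 / 36 = 16.403
Step 2: sqrt(Ne) = sqrt(16.403) = 4.0501
Step 3: K1 = 80 / 4.0501 = 19.8

19.8


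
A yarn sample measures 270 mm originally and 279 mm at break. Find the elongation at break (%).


Formula: Elongation (%) = ((L_break - L0) / L0) * 100
Step 1: Extension = 279 - 270 = 9 mm
Step 2: Elongation = (9 / 270) * 100
Step 3: Elongation = 0.033333 * 100 = 3.3333% ≈ 3.3%

3.3%


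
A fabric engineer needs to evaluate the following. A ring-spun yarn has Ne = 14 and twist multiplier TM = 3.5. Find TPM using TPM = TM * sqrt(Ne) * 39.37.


Formula: TPM = TM * sqrt(Ne) * 39.37
Step 1: sqrt(Ne) = sqrt(14) = 3.7417
Step 2: TM * sqrt(Ne) = 3.5 * 3.7417 = 13.096
Step 3: TPM = 13.096 * 39.37 = 516 twists/m

516 twists/m


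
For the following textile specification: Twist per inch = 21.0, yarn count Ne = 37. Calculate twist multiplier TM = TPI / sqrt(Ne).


Formula: TM = TPI / sqrt(Ne)
Step 1: sqrt(Ne) = sqrt(37) = 6.0828
Step 2: TM = 21.0 / 6.0828 = 3.45

3.45 TM


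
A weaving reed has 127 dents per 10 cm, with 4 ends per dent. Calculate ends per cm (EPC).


Formula: EPC = (dents per 10 cm * ends per dent) / 10
Step 1: Total ends per 10 cm = 127 * 4 = 508
Step 2: EPC = 508 / 10 = 50.8 ends/cm

50.8 ends/cm


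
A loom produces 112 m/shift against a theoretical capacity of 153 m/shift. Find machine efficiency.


Formula: Efficiency% = (Actual output / Theoretical output) * 100
Efficiency% = (112 / 153) * 100
Efficiency% = 0.732026 * 100 = 73.2026% ≈ 73.2%

73.2%


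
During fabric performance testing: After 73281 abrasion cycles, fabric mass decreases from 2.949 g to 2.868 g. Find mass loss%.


Formula: Mass loss% = ((m_before - m_after) / m_before) * 100
Step 1: Mass loss = 2.949 - 2.868 = 0.081 g
Step 2: Ratio = 0.081 / 2.949 = 0.0274669
Step 3: Mass loss% = 0.0274669 * 100 = 2.74669% ≈ 2.75%

2.75%


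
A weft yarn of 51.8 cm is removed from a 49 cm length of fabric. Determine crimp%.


Formula: Crimp% = ((L_yarn - L_fabric) / L_fabric) * 100
Step 1: Extension = 51.8 - 49 = 2.8 cm
Step 2: Crimp% = (2.8 / 49) * 100
Step 3: Crimp% = 0.057143 * 100 = 5.7143% ≈ 5.7%

5.7%


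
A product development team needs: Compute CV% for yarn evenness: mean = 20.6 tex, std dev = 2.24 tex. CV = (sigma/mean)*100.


Formula: CV% = (standard deviation / mean) * 100
Step 1: Ratio = 2.24 / 20.6 = 0.108738
Step 2: CV% = 0.108738 * 100 = 10.8738% ≈ 10.9%

10.9%


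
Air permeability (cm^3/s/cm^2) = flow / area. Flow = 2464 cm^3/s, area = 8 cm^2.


Formula: Air Permeability = Airflow / Test Area
AP = 2464 cm^3/s / 8 cm^2
AP = 308.0 cm^3/s/cm^2

308.0 cm^3/s/cm^2


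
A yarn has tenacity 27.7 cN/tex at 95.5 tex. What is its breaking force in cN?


Formula: Breaking force = Tenacity * Linear density
F = 27.7 cN/tex * 95.5 tex
F = 2645.35 cN

2645.35 cN


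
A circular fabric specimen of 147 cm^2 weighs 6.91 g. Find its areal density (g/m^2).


Formula: GSM = mass_g / area_m2
Step 1: Convert area: 147 cm^2 = 147 / 10000 = 0.0147 m^2
Step 2: GSM = 6.91 g / 0.0147 m^2 = 470.1 g/m^2

470.1 g/m^2


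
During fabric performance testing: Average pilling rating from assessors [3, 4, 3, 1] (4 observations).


Formula: Mean = sum / count
Sum = 3 + 4 + 3 + 1 = 11
Mean = 11 / 4 = 2.8

2.8


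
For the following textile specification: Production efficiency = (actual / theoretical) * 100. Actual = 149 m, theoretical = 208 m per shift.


Formula: Efficiency% = (Actual output / Theoretical output) * 100
Efficiency% = (149 / 208) * 100
Efficiency% = 0.716346 * 100 = 71.6346% ≈ 71.6%

71.6%


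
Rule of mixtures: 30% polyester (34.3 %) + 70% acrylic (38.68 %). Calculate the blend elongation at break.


Formula: Blend property = (fraction_A * property_A) + (fraction_B * property_B)
Step 1: Contribution A = 30/100 * 34.3 % = 10.29 %
Step 2: Contribution B = 70/100 * 38.68 % = 27.076 %
Step 3: Blend elongation at break = 10.29 + 27.076 = 37.366 %

37.366 %


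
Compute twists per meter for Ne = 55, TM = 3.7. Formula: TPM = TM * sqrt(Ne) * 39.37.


Formula: TPM = TM * sqrt(Ne) * 39.37
Step 1: sqrt(Ne) = sqrt(55) = 7.4162
Step 2: TM * sqrt(Ne) = 3.7 * 7.4162 = 27.4399
Step 3: TPM = 27.4399 * 39.37 = 1080 twists/m

1080 twists/m


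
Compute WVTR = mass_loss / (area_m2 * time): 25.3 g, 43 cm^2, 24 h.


Formula: WVTR = mass_loss / (area * time)
Step 1: Convert area: 43 cm^2 = 0.0043 m^2
Step 2: WVTR = 25.3 g / (0.0043 m^2 * 24 h)
Step 3: WVTR = 25.3 / 0.1032 = 245.2 g/m^2/h

245.2 g/m^2/h


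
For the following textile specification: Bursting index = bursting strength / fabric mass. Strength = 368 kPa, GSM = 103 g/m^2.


Formula: Bursting Index = Bursting Strength / Fabric GSM
BI = 368 kPa / 103 g/m^2
BI = 3.573 kPa/(g/m^2)

3.573 kPa/(g/m^2)


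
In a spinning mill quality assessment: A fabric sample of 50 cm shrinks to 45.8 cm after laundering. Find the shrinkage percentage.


Formula: Shrinkage% = ((L_before - L_after) / L_before) * 100
Step 1: Shrinkage = 50 - 45.8 = 4.2 cm
Step 2: Shrinkage% = (4.2 / 50) * 100
Step 3: Shrinkage% = 0.084 * 100 = 8.4%

8.4%


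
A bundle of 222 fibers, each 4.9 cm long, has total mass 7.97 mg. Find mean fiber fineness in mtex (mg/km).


Formula: fineness (mtex) = mass (mg) / total length (km) = (mass_mg / total_length_m) * 1000
Step 1: Convert fiber length: 4.9 cm = 0.049 m
Step 2: Total fiber length = 222 * 0.049 = 10.878 m
Step 3: Linear density = 7.97 mg / 10.878 m = 0.7327 mg/m
Step 4: fineness = 0.7327 * 1000 = 732.7 mtex

732.7 mtex


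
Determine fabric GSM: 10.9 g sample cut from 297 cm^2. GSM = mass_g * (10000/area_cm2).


Formula: GSM = mass_g / area_m2
Step 1: Convert area: 297 cm^2 = 297 / 10000 = 0.0297 m^2
Step 2: GSM = 10.9 g / 0.0297 m^2 = 367.0 g/m^2

367.0 g/m^2


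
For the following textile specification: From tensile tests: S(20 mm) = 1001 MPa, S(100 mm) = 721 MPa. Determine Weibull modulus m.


Formula: m = ln(L1/L2) / ln(S2/S1)
Step 1: ln(L1/L2) = ln(20/100) = -1.60944
Step 2: S2/S1 = 721/1001 = 0.72028
Step 3: ln(S2/S1) = ln(0.72028) = -0.32812
Step 4: m = -1.60944 / -0.32812 = 4.91

4.91 (Weibull m)


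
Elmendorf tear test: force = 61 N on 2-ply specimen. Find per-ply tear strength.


Formula: Per-ply strength = Total force / Number of plies
Per-ply = 61 N / 2
Per-ply = 30.5 N

30.5 N


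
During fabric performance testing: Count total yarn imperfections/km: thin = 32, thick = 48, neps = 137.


Formula: Total = thin places + thick places + neps
Total = 32 + 48 + 137
Total = 217 imperfections/km

217 imperfections/km


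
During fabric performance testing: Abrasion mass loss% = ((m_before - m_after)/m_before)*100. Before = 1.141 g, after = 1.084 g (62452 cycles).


Formula: Mass loss% = ((m_before - m_after) / m_before) * 100
Step 1: Mass loss = 1.141 - 1.084 = 0.057 g
Step 2: Ratio = 0.057 / 1.141 = 0.0499562
Step 3: Mass loss% = 0.0499562 * 100 = 4.99562% ≈ 5.00%

5.00%


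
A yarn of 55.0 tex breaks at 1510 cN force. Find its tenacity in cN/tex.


Formula: Tenacity = Breaking force / Linear density
Tenacity = 1510 cN / 55.0 tex
Tenacity = 27.45 cN/tex

27.45 cN/tex


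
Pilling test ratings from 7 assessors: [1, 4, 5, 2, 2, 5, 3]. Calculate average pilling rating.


Formula: Mean = sum / count
Sum = 1 + 4 + 5 + 2 + 2 + 5 + 3 = 22
Mean = 22 / 7 = 3.1

3.1


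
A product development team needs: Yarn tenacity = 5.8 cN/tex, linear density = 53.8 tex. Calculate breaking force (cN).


Formula: Breaking force = Tenacity * Linear density
F = 5.8 cN/tex * 53.8 tex
F = 312.04 cN

312.04 cN


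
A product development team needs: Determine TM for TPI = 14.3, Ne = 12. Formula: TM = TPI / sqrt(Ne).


Formula: TM = TPI / sqrt(Ne)
Step 1: sqrt(Ne) = sqrt(12) = 3.4641
Step 2: TM = 14.3 / 3.4641 = 4.13

4.13 TM


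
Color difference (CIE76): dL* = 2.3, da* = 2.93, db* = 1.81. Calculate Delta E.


Formula: Delta E = sqrt(dL*^2 + da*^2 + db*^2)
Step 1: dL*^2 = 2.3^2 = 5.29
Step 2: da*^2 = 2.93^2 = 8.5849
Step 3: db*^2 = 1.81^2 = 3.2761
Step 4: Sum = 5.29 + 8.5849 + 3.2761 = 17.151
Step 5: Delta E = sqrt(17.151) = 4.14

4.14 Delta E


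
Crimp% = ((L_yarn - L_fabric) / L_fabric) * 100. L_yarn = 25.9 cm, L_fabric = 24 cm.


Formula: Crimp% = ((L_yarn - L_fabric) / L_fabric) * 100
Step 1: Extension = 25.9 - 24 = 1.9 cm
Step 2: Crimp% = (1.9 / 24) * 100
Step 3: Crimp% = 0.079167 * 100 = 7.9167% ≈ 7.9%

7.9%


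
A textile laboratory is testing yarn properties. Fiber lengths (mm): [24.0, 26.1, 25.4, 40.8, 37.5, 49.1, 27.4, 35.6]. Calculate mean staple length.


Formula: Mean = sum of lengths / count
Sum = 24.0 + 26.1 + 25.4 + 40.8 + 37.5 + 49.1 + 27.4 + 35.6
Sum = 265.9 mm
Mean = 265.9 / 8 = 33.24 mm

33.24 mm


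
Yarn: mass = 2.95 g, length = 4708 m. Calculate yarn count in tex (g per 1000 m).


Formula: Tex = (mass_g / length_m) * 1000
Substituting: Tex = (2.95 / 4708) * 1000
Intermediate: 2.95 / 4708 = 0.00062659 g/m
Tex = 0.00062659 * 1000 = 0.63 tex

0.63 tex


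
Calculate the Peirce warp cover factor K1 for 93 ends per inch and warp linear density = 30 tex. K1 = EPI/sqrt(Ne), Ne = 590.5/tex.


Formula: K1 = EPI / sqrt(Ne), with Ne = 590.5 / tex_warp
Step 1: Ne = 590.5 / 30 = 19.683
Step 2: sqrt(Ne) = sqrt(19.683) = 4.4366
Step 3: K1 = 93 / 4.4366 = 21.0

21.0


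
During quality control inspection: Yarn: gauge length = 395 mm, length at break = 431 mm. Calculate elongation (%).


Formula: Elongation (%) = ((L_break - L0) / L0) * 100
Step 1: Extension = 431 - 395 = 36 mm
Step 2: Elongation = (36 / 395) * 100
Step 3: Elongation = 0.091139 * 100 = 9.1139% ≈ 9.1%

9.1%


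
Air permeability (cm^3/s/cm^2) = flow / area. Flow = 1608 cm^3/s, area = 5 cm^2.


Formula: Air Permeability = Airflow / Test Area
AP = 1608 cm^3/s / 5 cm^2
AP = 321.6 cm^3/s/cm^2

321.6 cm^3/s/cm^2


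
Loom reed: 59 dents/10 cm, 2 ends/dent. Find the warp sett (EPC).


Formula: EPC = (dents per 10 cm * ends per dent) / 10
Step 1: Total ends per 10 cm = 59 * 2 = 118
Step 2: EPC = 118 / 10 = 11.8 ends/cm

11.8 ends/cm


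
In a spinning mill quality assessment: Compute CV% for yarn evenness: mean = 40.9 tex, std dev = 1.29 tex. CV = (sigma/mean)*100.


Formula: CV% = (standard deviation / mean) * 100
Step 1: Ratio = 1.29 / 40.9 = 0.03154
Step 2: CV% = 0.03154 * 100 = 3.154% ≈ 3.2%

3.2%


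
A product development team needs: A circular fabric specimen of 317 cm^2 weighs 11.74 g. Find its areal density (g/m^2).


Formula: GSM = mass_g / area_m2
Step 1: Convert area: 317 cm^2 = 317 / 10000 = 0.0317 m^2
Step 2: GSM = 11.74 g / 0.0317 m^2 = 370.3 g/m^2

370.3 g/m^2


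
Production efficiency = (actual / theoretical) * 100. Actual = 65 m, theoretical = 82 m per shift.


Formula: Efficiency% = (Actual output / Theoretical output) * 100
Efficiency% = (65 / 82) * 100
Efficiency% = 0.792683 * 100 = 79.2683% ≈ 79.3%

79.3%


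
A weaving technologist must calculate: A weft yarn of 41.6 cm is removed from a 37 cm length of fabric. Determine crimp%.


Formula: Crimp% = ((L_yarn - L_fabric) / L_fabric) * 100
Step 1: Extension = 41.6 - 37 = 4.6 cm
Step 2: Crimp% = (4.6 / 37) * 100
Step 3: Crimp% = 0.124324 * 100 = 12.4324% ≈ 12.4%

12.4%


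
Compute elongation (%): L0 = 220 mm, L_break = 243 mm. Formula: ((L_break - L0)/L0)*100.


Formula: Elongation (%) = ((L_break - L0) / L0) * 100
Step 1: Extension = 243 - 220 = 23 mm
Step 2: Elongation = (23 / 220) * 100
Step 3: Elongation = 0.104545 * 100 = 10.4545% ≈ 10.5%

10.5%


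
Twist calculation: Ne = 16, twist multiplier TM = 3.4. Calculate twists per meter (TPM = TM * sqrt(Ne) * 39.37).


Formula: TPM = TM * sqrt(Ne) * 39.37
Step 1: sqrt(Ne) = sqrt(16) = 4
Step 2: TM * sqrt(Ne) = 3.4 * 4 = 13.6
Step 3: TPM = 13.6 * 39.37 = 535 twists/m

535 twists/m


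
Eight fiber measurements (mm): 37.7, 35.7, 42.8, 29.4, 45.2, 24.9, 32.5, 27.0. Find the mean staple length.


Formula: Mean = sum of lengths / count
Sum = 37.7 + 35.7 + 42.8 + 29.4 + 45.2 + 24.9 + 32.5 + 27.0
Sum = 275.2 mm
Mean = 275.2 / 8 = 34.40 mm

34.40 mm


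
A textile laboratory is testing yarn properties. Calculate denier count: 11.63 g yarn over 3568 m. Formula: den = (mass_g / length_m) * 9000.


Formula: den = (mass_g / length_m) * 9000
Substituting: den = (11.63 / 3568) * 9000
Intermediate: 11.63 / 3568 = 0.00325953 g/m
den = 0.00325953 * 9000 = 29.3 denier

29.3 denier


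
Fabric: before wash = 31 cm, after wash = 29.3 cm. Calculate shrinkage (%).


Formula: Shrinkage% = ((L_before - L_after) / L_before) * 100
Step 1: Shrinkage = 31 - 29.3 = 1.7 cm
Step 2: Shrinkage% = (1.7 / 31) * 100
Step 3: Shrinkage% = 0.054839 * 100 = 5.4839% ≈ 5.5%

5.5%


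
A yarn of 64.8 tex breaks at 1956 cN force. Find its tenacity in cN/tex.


Formula: Tenacity = Breaking force / Linear density
Tenacity = 1956 cN / 64.8 tex
Tenacity = 30.19 cN/tex

30.19 cN/tex


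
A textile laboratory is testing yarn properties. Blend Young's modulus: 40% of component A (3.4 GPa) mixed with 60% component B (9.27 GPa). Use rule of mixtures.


Formula: Blend property = (fraction_A * property_A) + (fraction_B * property_B)
Step 1: Contribution A = 40/100 * 3.4 GPa = 1.36 GPa
Step 2: Contribution B = 60/100 * 9.27 GPa = 5.562 GPa
Step 3: Blend Young's modulus = 1.36 + 5.562 = 6.922 GPa

6.922 GPa


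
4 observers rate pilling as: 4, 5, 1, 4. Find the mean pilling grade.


Formula: Mean = sum / count
Sum = 4 + 5 + 1 + 4 = 14
Mean = 14 / 4 = 3.5

3.5


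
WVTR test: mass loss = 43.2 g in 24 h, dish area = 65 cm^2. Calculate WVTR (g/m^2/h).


Formula: WVTR = mass_loss / (area * time)
Step 1: Convert area: 65 cm^2 = 0.0065 m^2
Step 2: WVTR = 43.2 g / (0.0065 m^2 * 24 h)
Step 3: WVTR = 43.2 / 0.156 = 276.9 g/m^2/h

276.9 g/m^2/h


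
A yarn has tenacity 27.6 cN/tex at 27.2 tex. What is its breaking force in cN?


Formula: Breaking force = Tenacity * Linear density
F = 27.6 cN/tex * 27.2 tex
F = 750.72 cN

750.72 cN


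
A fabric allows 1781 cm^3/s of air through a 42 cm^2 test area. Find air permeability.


Formula: Air Permeability = Airflow / Test Area
AP = 1781 cm^3/s / 42 cm^2
AP = 42.4 cm^3/s/cm^2

42.4 cm^3/s/cm^2


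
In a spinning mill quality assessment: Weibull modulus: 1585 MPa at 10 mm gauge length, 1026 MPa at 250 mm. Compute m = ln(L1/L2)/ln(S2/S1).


Formula: m = ln(L1/L2) / ln(S2/S1)
Step 1: ln(L1/L2) = ln(10/250) = -3.21888
Step 2: S2/S1 = 1026/1585 = 0.64732
Step 3: ln(S2/S1) = ln(0.64732) = -0.43491
Step 4: m = -3.21888 / -0.43491 = 7.40

7.40 (Weibull m)


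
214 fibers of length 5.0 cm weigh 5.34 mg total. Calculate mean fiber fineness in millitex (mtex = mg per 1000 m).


Formula: fineness (mtex) = mass (mg) / total length (km) = (mass_mg / total_length_m) * 1000
Step 1: Convert fiber length: 5.0 cm = 0.05 m
Step 2: Total fiber length = 214 * 0.05 = 10.7 m
Step 3: Linear density = 5.34 mg / 10.7 m = 0.4991 mg/m
Step 4: fineness = 0.4991 * 1000 = 499.1 mtex

499.1 mtex


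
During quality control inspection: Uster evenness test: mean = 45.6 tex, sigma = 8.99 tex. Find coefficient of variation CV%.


Formula: CV% = (standard deviation / mean) * 100
Step 1: Ratio = 8.99 / 45.6 = 0.197149
Step 2: CV% = 0.197149 * 100 = 19.7149% ≈ 19.7%

19.7%


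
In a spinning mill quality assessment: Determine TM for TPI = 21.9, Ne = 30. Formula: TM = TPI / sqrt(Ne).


Formula: TM = TPI / sqrt(Ne)
Step 1: sqrt(Ne) = sqrt(30) = 5.4772
Step 2: TM = 21.9 / 5.4772 = 4.00

4.00 TM


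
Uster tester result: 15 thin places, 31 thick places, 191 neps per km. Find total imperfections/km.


Formula: Total = thin places + thick places + neps
Total = 15 + 31 + 191
Total = 237 imperfections/km

237 imperfections/km


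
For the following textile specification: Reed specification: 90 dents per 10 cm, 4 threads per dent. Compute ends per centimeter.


Formula: EPC = (dents per 10 cm * ends per dent) / 10
Step 1: Total ends per 10 cm = 90 * 4 = 360
Step 2: EPC = 360 / 10 = 36.0 ends/cm

36.0 ends/cm


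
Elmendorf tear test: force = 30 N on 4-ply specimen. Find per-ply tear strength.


Formula: Per-ply strength = Total force / Number of plies
Per-ply = 30 N / 4
Per-ply = 7.5 N

7.5 N


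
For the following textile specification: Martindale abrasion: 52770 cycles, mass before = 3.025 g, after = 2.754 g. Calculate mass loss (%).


Formula: Mass loss% = ((m_before - m_after) / m_before) * 100
Step 1: Mass loss = 3.025 - 2.754 = 0.271 g
Step 2: Ratio = 0.271 / 3.025 = 0.0895868
Step 3: Mass loss% = 0.0895868 * 100 = 8.95868% ≈ 8.96%

8.96%


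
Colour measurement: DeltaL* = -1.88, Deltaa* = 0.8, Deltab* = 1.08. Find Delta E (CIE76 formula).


Formula: Delta E = sqrt(dL*^2 + da*^2 + db*^2)
Step 1: dL*^2 = (-1.88)^2 = 3.5344
Step 2: da*^2 = 0.8^2 = 0.64
Step 3: db*^2 = 1.08^2 = 1.1664
Step 4: Sum = 3.5344 + 0.64 + 1.1664 = 5.3408
Step 5: Delta E = sqrt(5.3408) = 2.31

2.31 Delta E


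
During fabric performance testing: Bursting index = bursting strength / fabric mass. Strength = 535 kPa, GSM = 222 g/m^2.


Formula: Bursting Index = Bursting Strength / Fabric GSM
BI = 535 kPa / 222 g/m^2
BI = 2.410 kPa/(g/m^2)

2.410 kPa/(g/m^2)


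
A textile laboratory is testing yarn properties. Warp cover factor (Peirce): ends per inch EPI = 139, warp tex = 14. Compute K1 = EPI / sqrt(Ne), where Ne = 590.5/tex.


Formula: K1 = EPI / sqrt(Ne), with Ne = 590.5 / tex_warp
Step 1: Ne = 590.5 / 14 = 42.179
Step 2: sqrt(Ne) = sqrt(42.179) = 6.4945
Step 3: K1 = 139 / 6.4945 = 21.4

21.4


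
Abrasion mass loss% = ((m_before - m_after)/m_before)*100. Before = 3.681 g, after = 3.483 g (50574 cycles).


Formula: Mass loss% = ((m_before - m_after) / m_before) * 100
Step 1: Mass loss = 3.681 - 3.483 = 0.198 g
Step 2: Ratio = 0.198 / 3.681 = 0.0537897
Step 3: Mass loss% = 0.0537897 * 100 = 5.37897% ≈ 5.38%

5.38%


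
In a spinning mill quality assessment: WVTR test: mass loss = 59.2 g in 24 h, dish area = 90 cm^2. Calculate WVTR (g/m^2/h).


Formula: WVTR = mass_loss / (area * time)
Step 1: Convert area: 90 cm^2 = 0.009 m^2
Step 2: WVTR = 59.2 g / (0.009 m^2 * 24 h)
Step 3: WVTR = 59.2 / 0.216 = 274.1 g/m^2/h

274.1 g/m^2/h


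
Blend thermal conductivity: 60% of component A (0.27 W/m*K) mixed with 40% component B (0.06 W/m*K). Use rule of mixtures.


Formula: Blend property = (fraction_A * property_A) + (fraction_B * property_B)
Step 1: Contribution A = 60/100 * 0.27 W/m*K = 0.162 W/m*K
Step 2: Contribution B = 40/100 * 0.06 W/m*K = 0.024 W/m*K
Step 3: Blend thermal conductivity = 0.162 + 0.024 = 0.186 W/m*K

0.186 W/m*K


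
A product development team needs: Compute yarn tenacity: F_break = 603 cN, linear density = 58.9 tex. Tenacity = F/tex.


Formula: Tenacity = Breaking force / Linear density
Tenacity = 603 cN / 58.9 tex
Tenacity = 10.24 cN/tex

10.24 cN/tex


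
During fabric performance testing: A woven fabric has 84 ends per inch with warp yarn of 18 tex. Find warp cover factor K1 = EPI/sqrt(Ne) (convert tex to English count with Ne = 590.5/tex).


Formula: K1 = EPI / sqrt(Ne), with Ne = 590.5 / tex_warp
Step 1: Ne = 590.5 / 18 = 32.806
Step 2: sqrt(Ne) = sqrt(32.806) = 5.7277
Step 3: K1 = 84 / 5.7277 = 14.7

14.7


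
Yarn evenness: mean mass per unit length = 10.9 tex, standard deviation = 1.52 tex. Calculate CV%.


Formula: CV% = (standard deviation / mean) * 100
Step 1: Ratio = 1.52 / 10.9 = 0.13945
Step 2: CV% = 0.13945 * 100 = 13.945% ≈ 13.9%

13.9%


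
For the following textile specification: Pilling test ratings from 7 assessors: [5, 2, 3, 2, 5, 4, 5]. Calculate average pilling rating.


Formula: Mean = sum / count
Sum = 5 + 2 + 3 + 2 + 5 + 4 + 5 = 26
Mean = 26 / 7 = 3.7

3.7


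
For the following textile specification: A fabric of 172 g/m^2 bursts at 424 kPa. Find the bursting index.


Formula: Bursting Index = Bursting Strength / Fabric GSM
BI = 424 kPa / 172 g/m^2
BI = 2.465 kPa/(g/m^2)

2.465 kPa/(g/m^2)


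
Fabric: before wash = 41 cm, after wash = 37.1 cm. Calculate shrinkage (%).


Formula: Shrinkage% = ((L_before - L_after) / L_before) * 100
Step 1: Shrinkage = 41 - 37.1 = 3.9 cm
Step 2: Shrinkage% = (3.9 / 41) * 100
Step 3: Shrinkage% = 0.095122 * 100 = 9.5122% ≈ 9.5%

9.5%


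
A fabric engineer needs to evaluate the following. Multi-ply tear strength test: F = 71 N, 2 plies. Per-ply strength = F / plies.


Formula: Per-ply strength = Total force / Number of plies
Per-ply = 71 N / 2
Per-ply = 35.5 N

35.5 N


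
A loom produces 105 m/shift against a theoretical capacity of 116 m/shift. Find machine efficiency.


Formula: Efficiency% = (Actual output / Theoretical output) * 100
Efficiency% = (105 / 116) * 100
Efficiency% = 0.905172 * 100 = 90.5172% ≈ 90.5%

90.5%


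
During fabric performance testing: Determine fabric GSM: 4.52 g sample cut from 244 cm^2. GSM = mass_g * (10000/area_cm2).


Formula: GSM = mass_g / area_m2
Step 1: Convert area: 244 cm^2 = 244 / 10000 = 0.0244 m^2
Step 2: GSM = 4.52 g / 0.0244 m^2 = 185.2 g/m^2

185.2 g/m^2


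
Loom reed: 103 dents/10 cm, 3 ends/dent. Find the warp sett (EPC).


Formula: EPC = (dents per 10 cm * ends per dent) / 10
Step 1: Total ends per 10 cm = 103 * 3 = 309
Step 2: EPC = 309 / 10 = 30.9 ends/cm

30.9 ends/cm


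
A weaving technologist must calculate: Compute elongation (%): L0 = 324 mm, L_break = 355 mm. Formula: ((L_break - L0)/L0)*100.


Formula: Elongation (%) = ((L_break - L0) / L0) * 100
Step 1: Extension = 355 - 324 = 31 mm
Step 2: Elongation = (31 / 324) * 100
Step 3: Elongation = 0.095679 * 100 = 9.5679% ≈ 9.6%

9.6%


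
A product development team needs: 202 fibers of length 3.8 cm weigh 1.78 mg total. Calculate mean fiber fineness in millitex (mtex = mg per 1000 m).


Formula: fineness (mtex) = mass (mg) / total length (km) = (mass_mg / total_length_m) * 1000
Step 1: Convert fiber length: 3.8 cm = 0.038 m
Step 2: Total fiber length = 202 * 0.038 = 7.676 m
Step 3: Linear density = 1.78 mg / 7.676 m = 0.2319 mg/m
Step 4: fineness = 0.2319 * 1000 = 231.9 mtex

231.9 mtex


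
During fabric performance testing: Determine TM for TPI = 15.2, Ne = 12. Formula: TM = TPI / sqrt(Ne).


Formula: TM = TPI / sqrt(Ne)
Step 1: sqrt(Ne) = sqrt(12) = 3.4641
Step 2: TM = 15.2 / 3.4641 = 4.39

4.39 TM


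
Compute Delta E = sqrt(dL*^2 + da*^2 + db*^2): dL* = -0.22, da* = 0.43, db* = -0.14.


Formula: Delta E = sqrt(dL*^2 + da*^2 + db*^2)
Step 1: dL*^2 = (-0.22)^2 = 0.0484
Step 2: da*^2 = 0.43^2 = 0.1849
Step 3: db*^2 = (-0.14)^2 = 0.0196
Step 4: Sum = 0.0484 + 0.1849 + 0.0196 = 0.2529
Step 5: Delta E = sqrt(0.2529) = 0.5

0.5 Delta E


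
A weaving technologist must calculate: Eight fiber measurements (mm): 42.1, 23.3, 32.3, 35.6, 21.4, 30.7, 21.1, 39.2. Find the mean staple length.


Formula: Mean = sum of lengths / count
Sum = 42.1 + 23.3 + 32.3 + 35.6 + 21.4 + 30.7 + 21.1 + 39.2
Sum = 245.7 mm
Mean = 245.7 / 8 = 30.71 mm

30.71 mm


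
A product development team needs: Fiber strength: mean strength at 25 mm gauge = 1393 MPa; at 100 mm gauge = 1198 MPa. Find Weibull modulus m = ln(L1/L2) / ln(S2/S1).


Formula: m = ln(L1/L2) / ln(S2/S1)
Step 1: ln(L1/L2) = ln(25/100) = -1.38629
Step 2: S2/S1 = 1198/1393 = 0.86001
Step 3: ln(S2/S1) = ln(0.86001) = -0.15081
Step 4: m = -1.38629 / -0.15081 = 9.19

9.19 (Weibull m)


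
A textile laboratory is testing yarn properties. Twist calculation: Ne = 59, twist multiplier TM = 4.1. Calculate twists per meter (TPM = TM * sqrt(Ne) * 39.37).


Formula: TPM = TM * sqrt(Ne) * 39.37
Step 1: sqrt(Ne) = sqrt(59) = 7.6811
Step 2: TM * sqrt(Ne) = 4.1 * 7.6811 = 31.4925
Step 3: TPM = 31.4925 * 39.37 = 1240 twists/m

1240 twists/m


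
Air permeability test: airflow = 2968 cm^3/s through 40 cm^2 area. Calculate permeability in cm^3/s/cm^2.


Formula: Air Permeability = Airflow / Test Area
AP = 2968 cm^3/s / 40 cm^2
AP = 74.2 cm^3/s/cm^2

74.2 cm^3/s/cm^2


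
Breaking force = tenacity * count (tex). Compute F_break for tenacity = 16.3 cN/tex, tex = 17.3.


Formula: Breaking force = Tenacity * Linear density
F = 16.3 cN/tex * 17.3 tex
F = 281.99 cN

281.99 cN


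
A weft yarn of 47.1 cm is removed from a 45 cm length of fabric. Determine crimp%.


Formula: Crimp% = ((L_yarn - L_fabric) / L_fabric) * 100
Step 1: Extension = 47.1 - 45 = 2.1 cm
Step 2: Crimp% = (2.1 / 45) * 100
Step 3: Crimp% = 0.046667 * 100 = 4.6667% ≈ 4.7%

4.7%


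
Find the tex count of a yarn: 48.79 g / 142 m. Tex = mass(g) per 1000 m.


Formula: Tex = (mass_g / length_m) * 1000
Substituting: Tex = (48.79 / 142) * 1000
Intermediate: 48.79 / 142 = 0.34359155 g/m
Tex = 0.34359155 * 1000 = 343.59 tex

343.59 tex


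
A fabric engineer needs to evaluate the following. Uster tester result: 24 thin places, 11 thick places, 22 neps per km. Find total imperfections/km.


Formula: Total = thin places + thick places + neps
Total = 24 + 11 + 22
Total = 57 imperfections/km

57 imperfections/km


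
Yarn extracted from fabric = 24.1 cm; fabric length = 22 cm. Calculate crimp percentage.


Formula: Crimp% = ((L_yarn - L_fabric) / L_fabric) * 100
Step 1: Extension = 24.1 - 22 = 2.1 cm
Step 2: Crimp% = (2.1 / 22) * 100
Step 3: Crimp% = 0.095455 * 100 = 9.5455% ≈ 9.5%

9.5%


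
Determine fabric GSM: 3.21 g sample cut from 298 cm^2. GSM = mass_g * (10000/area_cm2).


Formula: GSM = mass_g / area_m2
Step 1: Convert area: 298 cm^2 = 298 / 10000 = 0.0298 m^2
Step 2: GSM = 3.21 g / 0.0298 m^2 = 107.7 g/m^2

107.7 g/m^2


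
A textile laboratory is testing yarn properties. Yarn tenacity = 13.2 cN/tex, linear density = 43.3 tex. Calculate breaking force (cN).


Formula: Breaking force = Tenacity * Linear density
F = 13.2 cN/tex * 43.3 tex
F = 571.56 cN

571.56 cN


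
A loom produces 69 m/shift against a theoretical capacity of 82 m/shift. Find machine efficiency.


Formula: Efficiency% = (Actual output / Theoretical output) * 100
Efficiency% = (69 / 82) * 100
Efficiency% = 0.841463 * 100 = 84.1463% ≈ 84.1%

84.1%
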